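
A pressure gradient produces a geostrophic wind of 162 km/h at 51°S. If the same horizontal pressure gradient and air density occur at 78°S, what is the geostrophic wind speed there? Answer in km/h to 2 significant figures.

130 km/h

With the same pressure gradient and density, V_g ∝ 1/f ∝ 1/sin φ.
V₂ = V₁ · sin φ₁ / sin φ₂ = 162 × sin 51° / sin 78°
V₂ = 162 × 0.7771/0.9781 = 130 km/h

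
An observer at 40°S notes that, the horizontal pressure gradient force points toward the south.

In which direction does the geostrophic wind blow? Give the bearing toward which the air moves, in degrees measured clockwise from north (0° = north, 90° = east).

The pressure-gradient force points toward the south (bearing 180°).
Geostrophic balance: in the Southern Hemisphere the Coriolis force deflects motion to the left, so the geostrophic wind blows 90° to the left of the pressure-gradient force (low pressure on the right).
Rotating 180° by 90° counterclockwise gives 090° — the wind blows toward the east.

090°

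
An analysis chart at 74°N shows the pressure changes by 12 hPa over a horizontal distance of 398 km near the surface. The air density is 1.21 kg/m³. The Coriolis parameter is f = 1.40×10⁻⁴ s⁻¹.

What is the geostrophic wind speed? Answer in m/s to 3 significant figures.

17.8 m/s

Pressure gradient: |∂P/∂n| = 1200 Pa / 398000 m = 3.02×10⁻³ Pa/m
Geostrophic balance (pressure-gradient force = Coriolis force):
V_g = (1/(fρ)) |∂P/∂n| = 3.02×10⁻³ / (1.40×10⁻⁴ × 1.21) = 17.8 m/s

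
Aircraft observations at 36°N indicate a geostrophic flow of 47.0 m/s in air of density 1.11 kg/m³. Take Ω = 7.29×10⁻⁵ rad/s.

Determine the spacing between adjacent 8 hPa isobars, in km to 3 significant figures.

179 km

Coriolis parameter at 36°N:
f = 2Ω sin φ = 2 × 7.29×10⁻⁵ × sin 36° = 8.57×10⁻⁵ s⁻¹
Geostrophic balance rearranged: |∂P/∂n| = f ρ V_g
|∂P/∂n| = 8.57×10⁻⁵ × 1.11 × 47.0 = 4.47×10⁻³ Pa/m
Isobar spacing: Δn = ΔP/|∂P/∂n| = 800 Pa / 4.47×10⁻³ Pa/m = 178934 m ≈ 179 km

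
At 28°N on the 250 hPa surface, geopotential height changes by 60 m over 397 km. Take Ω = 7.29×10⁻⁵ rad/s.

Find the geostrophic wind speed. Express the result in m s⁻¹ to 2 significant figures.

22 m s⁻¹

Coriolis parameter at 28°N:
f = 2Ω sin φ = 2 × 7.29×10⁻⁵ × sin 28° = 6.84×10⁻⁵ s⁻¹
Height gradient: |∂Z/∂n| = 60 m / 397000 m = 1.51×10⁻⁴
On a pressure surface, geostrophic balance gives V_g = (g/f)|∂Z/∂n|:
V_g = 9.81 × 1.51×10⁻⁴ / 6.84×10⁻⁵ = 21.7 m/s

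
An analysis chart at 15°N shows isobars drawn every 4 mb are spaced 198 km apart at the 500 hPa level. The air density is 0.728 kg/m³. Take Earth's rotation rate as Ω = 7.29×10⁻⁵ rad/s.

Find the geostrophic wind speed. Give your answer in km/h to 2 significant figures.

260 km/h

Coriolis parameter at 15°N:
f = 2Ω sin φ = 2 × 7.29×10⁻⁵ × sin 15° = 3.77×10⁻⁵ s⁻¹
Pressure gradient: |∂P/∂n| = 400 Pa / 198000 m = 2.02×10⁻³ Pa/m
Geostrophic balance (pressure-gradient force = Coriolis force):
V_g = (1/(fρ)) |∂P/∂n| = 2.02×10⁻³ / (3.77×10⁻⁵ × 0.728) = 73.5 m/s
Converting: 73.5 m/s × 3.6 = 260 km/h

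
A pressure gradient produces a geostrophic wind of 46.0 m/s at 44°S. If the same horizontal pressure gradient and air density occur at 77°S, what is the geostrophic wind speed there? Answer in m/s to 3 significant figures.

32.8 m/s

With the same pressure gradient and density, V_g ∝ 1/f ∝ 1/sin φ.
V₂ = V₁ · sin φ₁ / sin φ₂ = 46.0 × sin 44° / sin 77°
V₂ = 46.0 × 0.6947/0.9744 = 32.8 m/s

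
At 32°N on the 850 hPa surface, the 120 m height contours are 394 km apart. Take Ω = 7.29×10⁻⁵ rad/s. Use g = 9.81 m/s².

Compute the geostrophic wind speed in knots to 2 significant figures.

Coriolis parameter at 32°N:
f = 2Ω sin φ = 2 × 7.29×10⁻⁵ × sin 32° = 7.73×10⁻⁵ s⁻¹
Height gradient: |∂Z/∂n| = 120 m / 394000 m = 3.05×10⁻⁴
On a pressure surface, geostrophic balance gives V_g = (g/f)|∂Z/∂n|:
V_g = 9.81 × 3.05×10⁻⁴ / 7.73×10⁻⁵ = 38.7 m/s
Converting: 38.7 m/s × 1.944 = 75 knots

75 knots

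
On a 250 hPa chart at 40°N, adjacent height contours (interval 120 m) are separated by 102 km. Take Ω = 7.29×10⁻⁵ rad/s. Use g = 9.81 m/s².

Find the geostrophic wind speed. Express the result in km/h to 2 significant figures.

440 km/h

Coriolis parameter at 40°N:
f = 2Ω sin φ = 2 × 7.29×10⁻⁵ × sin 40° = 9.37×10⁻⁵ s⁻¹
Height gradient: |∂Z/∂n| = 120 m / 102000 m = 1.18×10⁻³
On a pressure surface, geostrophic balance gives V_g = (g/f)|∂Z/∂n|:
V_g = 9.81 × 1.18×10⁻³ / 9.37×10⁻⁵ = 123 m/s
Converting: 123 m/s × 3.6 = 440 km/h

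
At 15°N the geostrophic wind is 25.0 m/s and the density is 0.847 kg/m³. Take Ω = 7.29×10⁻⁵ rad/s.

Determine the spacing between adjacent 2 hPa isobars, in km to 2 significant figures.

250 km

Coriolis parameter at 15°N:
f = 2Ω sin φ = 2 × 7.29×10⁻⁵ × sin 15° = 3.77×10⁻⁵ s⁻¹
Geostrophic balance rearranged: |∂P/∂n| = f ρ V_g
|∂P/∂n| = 3.77×10⁻⁵ × 0.847 × 25.0 = 7.99×10⁻⁴ Pa/m
Isobar spacing: Δn = ΔP/|∂P/∂n| = 200 Pa / 7.99×10⁻⁴ Pa/m = 250295 m ≈ 250 km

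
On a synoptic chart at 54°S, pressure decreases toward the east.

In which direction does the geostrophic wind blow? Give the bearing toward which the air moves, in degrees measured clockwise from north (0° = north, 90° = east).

000°

The pressure-gradient force points toward the east (bearing 090°).
Geostrophic balance: in the Southern Hemisphere the Coriolis force deflects motion to the left, so the geostrophic wind blows 90° to the left of the pressure-gradient force (low pressure on the right).
Rotating 090° by 90° counterclockwise gives 000° — the wind blows toward the north.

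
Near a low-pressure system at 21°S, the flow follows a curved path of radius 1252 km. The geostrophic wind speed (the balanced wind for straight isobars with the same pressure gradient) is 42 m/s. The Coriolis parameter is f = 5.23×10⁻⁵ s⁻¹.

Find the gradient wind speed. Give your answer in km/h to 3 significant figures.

Around a low, centrifugal force acts outward with Coriolis, so pressure-gradient force balances both:
(1/ρ)|∂P/∂n| = fV + V²/R  →  V² + fR·V − fR·V_g = 0
With fR = 5.23×10⁻⁵ × 1252×10³ m = 65.5 m/s:
V = [−fR + √((fR)² + 4 fR V_g)]/2 = [−65.5 + √(65.5² + 4×65.5×42)]/2 = 29.1 m/s
Subgeostrophic (V < V_g = 42 m/s), as expected around a low.
Converting: 29.1 m/s × 3.6 = 105 km/h

105 km/h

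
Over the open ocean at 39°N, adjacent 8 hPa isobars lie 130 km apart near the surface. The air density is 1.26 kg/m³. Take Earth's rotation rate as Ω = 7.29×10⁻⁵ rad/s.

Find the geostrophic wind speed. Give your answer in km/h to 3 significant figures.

Coriolis parameter at 39°N:
f = 2Ω sin φ = 2 × 7.29×10⁻⁵ × sin 39° = 9.18×10⁻⁵ s⁻¹
Pressure gradient: |∂P/∂n| = 800 Pa / 130000 m = 6.15×10⁻³ Pa/m
Geostrophic balance (pressure-gradient force = Coriolis force):
V_g = (1/(fρ)) |∂P/∂n| = 6.15×10⁻³ / (9.18×10⁻⁵ × 1.26) = 53.2 m/s
Converting: 53.2 m/s × 3.6 = 192 km/h

192 km/h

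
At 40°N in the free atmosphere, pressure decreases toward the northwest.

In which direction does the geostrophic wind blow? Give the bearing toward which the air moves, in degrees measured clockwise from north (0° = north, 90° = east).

045°

The pressure-gradient force points toward the northwest (bearing 315°).
Geostrophic balance: in the Northern Hemisphere the Coriolis force deflects motion to the right, so the geostrophic wind blows 90° to the right of the pressure-gradient force (low pressure on the left).
Rotating 315° by 90° clockwise gives 045° — the wind blows toward the northeast.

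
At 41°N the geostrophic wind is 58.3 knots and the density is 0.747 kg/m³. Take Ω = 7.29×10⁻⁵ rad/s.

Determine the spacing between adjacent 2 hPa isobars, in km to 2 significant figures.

Coriolis parameter at 41°N:
f = 2Ω sin φ = 2 × 7.29×10⁻⁵ × sin 41° = 9.57×10⁻⁵ s⁻¹
Wind speed in SI: 58.3 knots = 30.0 m/s
Geostrophic balance rearranged: |∂P/∂n| = f ρ V_g
|∂P/∂n| = 9.57×10⁻⁵ × 0.747 × 30.0 = 2.14×10⁻³ Pa/m
Isobar spacing: Δn = ΔP/|∂P/∂n| = 200 Pa / 2.14×10⁻³ Pa/m = 93326 m ≈ 93 km

93 km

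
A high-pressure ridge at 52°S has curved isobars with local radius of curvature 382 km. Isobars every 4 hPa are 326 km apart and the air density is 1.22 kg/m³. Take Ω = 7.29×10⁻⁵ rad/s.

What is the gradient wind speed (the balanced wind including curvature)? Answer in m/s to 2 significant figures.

Coriolis parameter at 52°S:
f = 2Ω sin φ = 2 × 7.29×10⁻⁵ × sin 52° = 1.15×10⁻⁴ s⁻¹
Pressure gradient: |∂P/∂n| = 400 Pa / 326000 m = 1.23×10⁻³ Pa/m
Geostrophic speed: V_g = |∂P/∂n|/(fρ) = 1.23×10⁻³/(1.15×10⁻⁴ × 1.22) = 8.75 m/s
Around a high, pressure-gradient force acts outward with centrifugal, so Coriolis balances both:
fV = (1/ρ)|∂P/∂n| + V²/R  →  V² − fR·V + fR·V_g = 0
With fR = 1.15×10⁻⁴ × 382×10³ m = 43.9 m/s:
V = [fR − √((fR)² − 4 fR V_g)]/2 = [43.9 − √(43.9² − 4×43.9×8.75)]/2 = 12.1 m/s
Supergeostrophic (V > V_g = 8.75 m/s), as expected around a high.

12 m/s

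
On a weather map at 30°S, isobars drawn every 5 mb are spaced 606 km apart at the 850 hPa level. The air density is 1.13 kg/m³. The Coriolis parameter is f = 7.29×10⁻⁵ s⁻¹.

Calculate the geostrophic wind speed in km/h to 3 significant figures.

36.1 km/h

Pressure gradient: |∂P/∂n| = 500 Pa / 606000 m = 8.25×10⁻⁴ Pa/m
Geostrophic balance (pressure-gradient force = Coriolis force):
V_g = (1/(fρ)) |∂P/∂n| = 8.25×10⁻⁴ / (7.29×10⁻⁵ × 1.13) = 10.0 m/s
Converting: 10.0 m/s × 3.6 = 36.1 km/h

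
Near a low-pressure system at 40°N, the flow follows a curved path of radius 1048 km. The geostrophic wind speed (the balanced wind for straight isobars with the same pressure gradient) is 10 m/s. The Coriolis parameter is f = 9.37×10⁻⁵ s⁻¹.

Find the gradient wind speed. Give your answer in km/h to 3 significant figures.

Around a low, centrifugal force acts outward with Coriolis, so pressure-gradient force balances both:
(1/ρ)|∂P/∂n| = fV + V²/R  →  V² + fR·V − fR·V_g = 0
With fR = 9.37×10⁻⁵ × 1048×10³ m = 98.2 m/s:
V = [−fR + √((fR)² + 4 fR V_g)]/2 = [−98.2 + √(98.2² + 4×98.2×10)]/2 = 9.15 m/s
Subgeostrophic (V < V_g = 10 m/s), as expected around a low.
Converting: 9.15 m/s × 3.6 = 32.9 km/h

32.9 km/h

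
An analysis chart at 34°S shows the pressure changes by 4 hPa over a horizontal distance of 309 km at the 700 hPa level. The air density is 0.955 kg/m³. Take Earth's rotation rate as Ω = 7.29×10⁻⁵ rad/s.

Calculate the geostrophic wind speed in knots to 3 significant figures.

Coriolis parameter at 34°S:
f = 2Ω sin φ = 2 × 7.29×10⁻⁵ × sin 34° = 8.15×10⁻⁵ s⁻¹
Pressure gradient: |∂P/∂n| = 400 Pa / 309000 m = 1.29×10⁻³ Pa/m
Geostrophic balance (pressure-gradient force = Coriolis force):
V_g = (1/(fρ)) |∂P/∂n| = 1.29×10⁻³ / (8.15×10⁻⁵ × 0.955) = 16.6 m/s
Converting: 16.6 m/s × 1.944 = 32.3 knots

32.3 knots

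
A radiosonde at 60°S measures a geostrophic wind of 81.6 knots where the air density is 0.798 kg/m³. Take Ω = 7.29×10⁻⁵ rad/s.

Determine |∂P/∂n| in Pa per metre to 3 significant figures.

4.23×10⁻³ Pa/m

Coriolis parameter at 60°S:
f = 2Ω sin φ = 2 × 7.29×10⁻⁵ × sin 60° = 1.26×10⁻⁴ s⁻¹
Wind speed in SI: 81.6 knots = 42.0 m/s
Geostrophic balance rearranged: |∂P/∂n| = f ρ V_g
|∂P/∂n| = 1.26×10⁻⁴ × 0.798 × 42.0 = 4.23×10⁻³ Pa/m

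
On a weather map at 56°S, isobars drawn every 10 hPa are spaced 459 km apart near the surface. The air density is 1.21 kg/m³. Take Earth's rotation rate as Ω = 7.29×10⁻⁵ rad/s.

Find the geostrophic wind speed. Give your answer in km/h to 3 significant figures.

Coriolis parameter at 56°S:
f = 2Ω sin φ = 2 × 7.29×10⁻⁵ × sin 56° = 1.21×10⁻⁴ s⁻¹
Pressure gradient: |∂P/∂n| = 1000 Pa / 459000 m = 2.18×10⁻³ Pa/m
Geostrophic balance (pressure-gradient force = Coriolis force):
V_g = (1/(fρ)) |∂P/∂n| = 2.18×10⁻³ / (1.21×10⁻⁴ × 1.21) = 14.9 m/s
Converting: 14.9 m/s × 3.6 = 53.6 km/h

53.6 km/h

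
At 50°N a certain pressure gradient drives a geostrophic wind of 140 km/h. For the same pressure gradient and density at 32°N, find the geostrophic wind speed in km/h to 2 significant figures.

With the same pressure gradient and density, V_g ∝ 1/f ∝ 1/sin φ.
V₂ = V₁ · sin φ₁ / sin φ₂ = 140 × sin 50° / sin 32°
V₂ = 140 × 0.7660/0.5299 = 200 km/h

200 km/h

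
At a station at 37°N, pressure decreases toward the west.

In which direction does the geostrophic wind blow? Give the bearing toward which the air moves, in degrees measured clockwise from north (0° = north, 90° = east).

The pressure-gradient force points toward the west (bearing 270°).
Geostrophic balance: in the Northern Hemisphere the Coriolis force deflects motion to the right, so the geostrophic wind blows 90° to the right of the pressure-gradient force (low pressure on the left).
Rotating 270° by 90° clockwise gives 000° — the wind blows toward the north.

000°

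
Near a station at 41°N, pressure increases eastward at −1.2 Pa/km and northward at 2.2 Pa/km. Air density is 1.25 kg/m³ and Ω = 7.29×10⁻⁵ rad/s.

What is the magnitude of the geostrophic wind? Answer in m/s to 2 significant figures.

21 m/s

Coriolis parameter at 41°N:
f = 2Ω sin φ = 2 × 7.29×10⁻⁵ × sin 41° = 9.57×10⁻⁵ s⁻¹
Component geostrophic relations (x east, y north):
u_g = −(1/(fρ)) ∂P/∂y,  v_g = (1/(fρ)) ∂P/∂x
u_g = −(2.2×10⁻³)/(9.57×10⁻⁵ × 1.25) = −18.4 m/s;  v_g = (−1.2×10⁻³)/(9.57×10⁻⁵ × 1.25) = −10.0 m/s
|V_g| = √(u_g² + v_g²) = 21.0 m/s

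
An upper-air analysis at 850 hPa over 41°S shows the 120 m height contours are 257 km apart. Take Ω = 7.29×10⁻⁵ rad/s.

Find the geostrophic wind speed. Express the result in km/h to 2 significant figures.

Coriolis parameter at 41°S:
f = 2Ω sin φ = 2 × 7.29×10⁻⁵ × sin 41° = 9.57×10⁻⁵ s⁻¹
Height gradient: |∂Z/∂n| = 120 m / 257000 m = 4.67×10⁻⁴
On a pressure surface, geostrophic balance gives V_g = (g/f)|∂Z/∂n|:
V_g = 9.81 × 4.67×10⁻⁴ / 9.57×10⁻⁵ = 47.9 m/s
Converting: 47.9 m/s × 3.6 = 170 km/h

170 km/h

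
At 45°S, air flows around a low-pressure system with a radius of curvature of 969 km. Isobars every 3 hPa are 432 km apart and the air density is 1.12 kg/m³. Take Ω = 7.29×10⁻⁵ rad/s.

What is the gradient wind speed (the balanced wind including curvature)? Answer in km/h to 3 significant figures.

20.5 km/h

Coriolis parameter at 45°S:
f = 2Ω sin φ = 2 × 7.29×10⁻⁵ × sin 45° = 1.03×10⁻⁴ s⁻¹
Pressure gradient: |∂P/∂n| = 300 Pa / 432000 m = 6.94×10⁻⁴ Pa/m
Geostrophic speed: V_g = |∂P/∂n|/(fρ) = 6.94×10⁻⁴/(1.03×10⁻⁴ × 1.12) = 6.01 m/s
Around a low, centrifugal force acts outward with Coriolis, so pressure-gradient force balances both:
(1/ρ)|∂P/∂n| = fV + V²/R  →  V² + fR·V − fR·V_g = 0
With fR = 1.03×10⁻⁴ × 969×10³ m = 99.9 m/s:
V = [−fR + √((fR)² + 4 fR V_g)]/2 = [−99.9 + √(99.9² + 4×99.9×6.01)]/2 = 5.69 m/s
Subgeostrophic (V < V_g = 6.01 m/s), as expected around a low.
Converting: 5.69 m/s × 3.6 = 20.5 km/h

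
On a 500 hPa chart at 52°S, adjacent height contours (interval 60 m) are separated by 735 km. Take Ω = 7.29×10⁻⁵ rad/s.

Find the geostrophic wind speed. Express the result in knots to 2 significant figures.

Coriolis parameter at 52°S:
f = 2Ω sin φ = 2 × 7.29×10⁻⁵ × sin 52° = 1.15×10⁻⁴ s⁻¹
Height gradient: |∂Z/∂n| = 60 m / 735000 m = 8.16×10⁻⁵
On a pressure surface, geostrophic balance gives V_g = (g/f)|∂Z/∂n|:
V_g = 9.81 × 8.16×10⁻⁵ / 1.15×10⁻⁴ = 6.97 m/s
Converting: 6.97 m/s × 1.944 = 14 knots

14 knots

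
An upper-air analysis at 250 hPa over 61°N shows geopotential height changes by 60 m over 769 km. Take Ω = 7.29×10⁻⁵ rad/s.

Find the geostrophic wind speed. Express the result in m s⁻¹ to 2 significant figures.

Coriolis parameter at 61°N:
f = 2Ω sin φ = 2 × 7.29×10⁻⁵ × sin 61° = 1.28×10⁻⁴ s⁻¹
Height gradient: |∂Z/∂n| = 60 m / 769000 m = 7.80×10⁻⁵
On a pressure surface, geostrophic balance gives V_g = (g/f)|∂Z/∂n|:
V_g = 9.81 × 7.80×10⁻⁵ / 1.28×10⁻⁴ = 6.00 m/s

6.0 m s⁻¹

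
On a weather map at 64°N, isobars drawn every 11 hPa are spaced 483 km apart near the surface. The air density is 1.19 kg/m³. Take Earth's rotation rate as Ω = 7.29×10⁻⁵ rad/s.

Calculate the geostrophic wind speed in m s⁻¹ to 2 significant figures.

Coriolis parameter at 64°N:
f = 2Ω sin φ = 2 × 7.29×10⁻⁵ × sin 64° = 1.31×10⁻⁴ s⁻¹
Pressure gradient: |∂P/∂n| = 1100 Pa / 483000 m = 2.28×10⁻³ Pa/m
Geostrophic balance (pressure-gradient force = Coriolis force):
V_g = (1/(fρ)) |∂P/∂n| = 2.28×10⁻³ / (1.31×10⁻⁴ × 1.19) = 14.6 m/s

15 m s⁻¹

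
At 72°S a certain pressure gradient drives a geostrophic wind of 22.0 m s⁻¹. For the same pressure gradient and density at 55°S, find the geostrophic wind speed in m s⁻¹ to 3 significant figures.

With the same pressure gradient and density, V_g ∝ 1/f ∝ 1/sin φ.
V₂ = V₁ · sin φ₁ / sin φ₂ = 22.0 × sin 72° / sin 55°
V₂ = 22.0 × 0.9511/0.8192 = 25.5 m s⁻¹

25.5 m s⁻¹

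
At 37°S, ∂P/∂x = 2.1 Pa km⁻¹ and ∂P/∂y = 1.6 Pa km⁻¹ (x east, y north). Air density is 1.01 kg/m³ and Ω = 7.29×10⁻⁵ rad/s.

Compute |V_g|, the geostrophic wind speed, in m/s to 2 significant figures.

Coriolis parameter at 37°S:
f = 2Ω sin φ = 2 × 7.29×10⁻⁵ × sin 37° = 8.77×10⁻⁵ s⁻¹
In the Southern Hemisphere f is negative: f = −8.77×10⁻⁵ s⁻¹.
Component geostrophic relations (x east, y north):
u_g = −(1/(fρ)) ∂P/∂y,  v_g = (1/(fρ)) ∂P/∂x
u_g = −(1.6×10⁻³)/(−8.77×10⁻⁵ × 1.01) = 18.1 m/s;  v_g = (2.1×10⁻³)/(−8.77×10⁻⁵ × 1.01) = −23.7 m/s
|V_g| = √(u_g² + v_g²) = 29.8 m/s

30 m/s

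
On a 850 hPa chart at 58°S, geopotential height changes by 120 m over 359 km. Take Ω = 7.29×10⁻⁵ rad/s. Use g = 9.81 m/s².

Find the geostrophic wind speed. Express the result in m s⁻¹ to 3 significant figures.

26.5 m s⁻¹

Coriolis parameter at 58°S:
f = 2Ω sin φ = 2 × 7.29×10⁻⁵ × sin 58° = 1.24×10⁻⁴ s⁻¹
Height gradient: |∂Z/∂n| = 120 m / 359000 m = 3.34×10⁻⁴
On a pressure surface, geostrophic balance gives V_g = (g/f)|∂Z/∂n|:
V_g = 9.81 × 3.34×10⁻⁴ / 1.24×10⁻⁴ = 26.5 m/s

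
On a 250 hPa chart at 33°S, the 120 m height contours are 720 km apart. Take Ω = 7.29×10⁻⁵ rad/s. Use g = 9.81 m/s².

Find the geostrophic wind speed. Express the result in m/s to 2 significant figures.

21 m/s

Coriolis parameter at 33°S:
f = 2Ω sin φ = 2 × 7.29×10⁻⁵ × sin 33° = 7.94×10⁻⁵ s⁻¹
Height gradient: |∂Z/∂n| = 120 m / 720000 m = 1.67×10⁻⁴
On a pressure surface, geostrophic balance gives V_g = (g/f)|∂Z/∂n|:
V_g = 9.81 × 1.67×10⁻⁴ / 7.94×10⁻⁵ = 20.6 m/s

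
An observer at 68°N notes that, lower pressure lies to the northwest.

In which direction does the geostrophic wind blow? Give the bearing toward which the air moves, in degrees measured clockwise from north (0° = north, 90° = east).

045°

The pressure-gradient force points toward the northwest (bearing 315°).
Geostrophic balance: in the Northern Hemisphere the Coriolis force deflects motion to the right, so the geostrophic wind blows 90° to the right of the pressure-gradient force (low pressure on the left).
Rotating 315° by 90° clockwise gives 045° — the wind blows toward the northeast.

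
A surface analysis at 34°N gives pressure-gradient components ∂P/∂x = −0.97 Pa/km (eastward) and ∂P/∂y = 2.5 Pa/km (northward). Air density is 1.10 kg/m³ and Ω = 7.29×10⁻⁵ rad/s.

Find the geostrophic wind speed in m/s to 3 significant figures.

Coriolis parameter at 34°N:
f = 2Ω sin φ = 2 × 7.29×10⁻⁵ × sin 34° = 8.15×10⁻⁵ s⁻¹
Component geostrophic relations (x east, y north):
u_g = −(1/(fρ)) ∂P/∂y,  v_g = (1/(fρ)) ∂P/∂x
u_g = −(2.5×10⁻³)/(8.15×10⁻⁵ × 1.10) = −27.9 m/s;  v_g = (−0.97×10⁻³)/(8.15×10⁻⁵ × 1.10) = −10.8 m/s
|V_g| = √(u_g² + v_g²) = 29.9 m/s

29.9 m/s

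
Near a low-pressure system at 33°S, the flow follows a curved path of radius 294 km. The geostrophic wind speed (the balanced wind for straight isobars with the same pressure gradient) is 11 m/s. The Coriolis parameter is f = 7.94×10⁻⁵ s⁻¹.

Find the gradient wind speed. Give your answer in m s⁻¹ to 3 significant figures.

Around a low, centrifugal force acts outward with Coriolis, so pressure-gradient force balances both:
(1/ρ)|∂P/∂n| = fV + V²/R  →  V² + fR·V − fR·V_g = 0
With fR = 7.94×10⁻⁵ × 294×10³ m = 23.3 m/s:
V = [−fR + √((fR)² + 4 fR V_g)]/2 = [−23.3 + √(23.3² + 4×23.3×11)]/2 = 8.15 m/s
Subgeostrophic (V < V_g = 11 m/s), as expected around a low.

8.15 m s⁻¹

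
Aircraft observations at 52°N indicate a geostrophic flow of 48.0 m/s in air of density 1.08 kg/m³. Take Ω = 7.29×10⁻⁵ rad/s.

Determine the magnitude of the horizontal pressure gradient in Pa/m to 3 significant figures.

5.96×10⁻³ Pa/m

Coriolis parameter at 52°N:
f = 2Ω sin φ = 2 × 7.29×10⁻⁵ × sin 52° = 1.15×10⁻⁴ s⁻¹
Geostrophic balance rearranged: |∂P/∂n| = f ρ V_g
|∂P/∂n| = 1.15×10⁻⁴ × 1.08 × 48.0 = 5.96×10⁻³ Pa/m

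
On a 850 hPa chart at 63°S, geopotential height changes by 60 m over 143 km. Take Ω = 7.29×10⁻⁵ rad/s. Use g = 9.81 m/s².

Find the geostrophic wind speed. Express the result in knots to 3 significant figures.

Coriolis parameter at 63°S:
f = 2Ω sin φ = 2 × 7.29×10⁻⁵ × sin 63° = 1.30×10⁻⁴ s⁻¹
Height gradient: |∂Z/∂n| = 60 m / 143000 m = 4.20×10⁻⁴
On a pressure surface, geostrophic balance gives V_g = (g/f)|∂Z/∂n|:
V_g = 9.81 × 4.20×10⁻⁴ / 1.30×10⁻⁴ = 31.7 m/s
Converting: 31.7 m/s × 1.944 = 61.6 knots

61.6 knots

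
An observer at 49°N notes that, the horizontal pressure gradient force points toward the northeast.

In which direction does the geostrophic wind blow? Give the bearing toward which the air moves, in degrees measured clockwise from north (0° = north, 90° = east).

The pressure-gradient force points toward the northeast (bearing 045°).
Geostrophic balance: in the Northern Hemisphere the Coriolis force deflects motion to the right, so the geostrophic wind blows 90° to the right of the pressure-gradient force (low pressure on the left).
Rotating 045° by 90° clockwise gives 135° — the wind blows toward the southeast.

135°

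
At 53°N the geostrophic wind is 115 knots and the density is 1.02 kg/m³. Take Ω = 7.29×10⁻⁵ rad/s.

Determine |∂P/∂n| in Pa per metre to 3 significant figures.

7.03×10⁻³ Pa/m

Coriolis parameter at 53°N:
f = 2Ω sin φ = 2 × 7.29×10⁻⁵ × sin 53° = 1.16×10⁻⁴ s⁻¹
Wind speed in SI: 115 knots = 59.2 m/s
Geostrophic balance rearranged: |∂P/∂n| = f ρ V_g
|∂P/∂n| = 1.16×10⁻⁴ × 1.02 × 59.2 = 7.03×10⁻³ Pa/m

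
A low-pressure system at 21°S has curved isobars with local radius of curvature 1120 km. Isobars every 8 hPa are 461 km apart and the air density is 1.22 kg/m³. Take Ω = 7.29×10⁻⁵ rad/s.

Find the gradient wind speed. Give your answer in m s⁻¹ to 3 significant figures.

Coriolis parameter at 21°S:
f = 2Ω sin φ = 2 × 7.29×10⁻⁵ × sin 21° = 5.23×10⁻⁵ s⁻¹
Pressure gradient: |∂P/∂n| = 800 Pa / 461000 m = 1.74×10⁻³ Pa/m
Geostrophic speed: V_g = |∂P/∂n|/(fρ) = 1.74×10⁻³/(5.23×10⁻⁵ × 1.22) = 27.2 m/s
Around a low, centrifugal force acts outward with Coriolis, so pressure-gradient force balances both:
(1/ρ)|∂P/∂n| = fV + V²/R  →  V² + fR·V − fR·V_g = 0
With fR = 5.23×10⁻⁵ × 1120×10³ m = 58.5 m/s:
V = [−fR + √((fR)² + 4 fR V_g)]/2 = [−58.5 + √(58.5² + 4×58.5×27.2)]/2 = 20.2 m/s
Subgeostrophic (V < V_g = 27.2 m/s), as expected around a low.

20.2 m s⁻¹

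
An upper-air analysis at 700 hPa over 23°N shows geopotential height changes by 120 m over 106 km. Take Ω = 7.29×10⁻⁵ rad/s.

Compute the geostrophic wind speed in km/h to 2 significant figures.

Coriolis parameter at 23°N:
f = 2Ω sin φ = 2 × 7.29×10⁻⁵ × sin 23° = 5.70×10⁻⁵ s⁻¹
Height gradient: |∂Z/∂n| = 120 m / 106000 m = 1.13×10⁻³
On a pressure surface, geostrophic balance gives V_g = (g/f)|∂Z/∂n|:
V_g = 9.81 × 1.13×10⁻³ / 5.70×10⁻⁵ = 195 m/s
Converting: 195 m/s × 3.6 = 700 km/h

700 km/h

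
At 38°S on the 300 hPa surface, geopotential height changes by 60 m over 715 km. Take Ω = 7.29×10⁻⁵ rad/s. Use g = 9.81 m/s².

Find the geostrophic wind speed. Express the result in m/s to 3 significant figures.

Coriolis parameter at 38°S:
f = 2Ω sin φ = 2 × 7.29×10⁻⁵ × sin 38° = 8.98×10⁻⁵ s⁻¹
Height gradient: |∂Z/∂n| = 60 m / 715000 m = 8.39×10⁻⁵
On a pressure surface, geostrophic balance gives V_g = (g/f)|∂Z/∂n|:
V_g = 9.81 × 8.39×10⁻⁵ / 8.98×10⁻⁵ = 9.17 m/s

9.17 m/s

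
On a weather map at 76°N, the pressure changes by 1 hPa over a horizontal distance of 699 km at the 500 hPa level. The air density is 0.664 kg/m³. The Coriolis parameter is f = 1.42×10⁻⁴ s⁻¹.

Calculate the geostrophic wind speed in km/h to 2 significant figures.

5.5 km/h

Pressure gradient: |∂P/∂n| = 100 Pa / 699000 m = 1.43×10⁻⁴ Pa/m
Geostrophic balance (pressure-gradient force = Coriolis force):
V_g = (1/(fρ)) |∂P/∂n| = 1.43×10⁻⁴ / (1.42×10⁻⁴ × 0.664) = 1.52 m/s
Converting: 1.52 m/s × 3.6 = 5.5 km/h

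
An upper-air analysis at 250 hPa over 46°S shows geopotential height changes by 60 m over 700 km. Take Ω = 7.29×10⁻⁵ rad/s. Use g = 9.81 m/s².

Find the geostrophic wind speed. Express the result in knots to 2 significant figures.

Coriolis parameter at 46°S:
f = 2Ω sin φ = 2 × 7.29×10⁻⁵ × sin 46° = 1.05×10⁻⁴ s⁻¹
Height gradient: |∂Z/∂n| = 60 m / 700000 m = 8.57×10⁻⁵
On a pressure surface, geostrophic balance gives V_g = (g/f)|∂Z/∂n|:
V_g = 9.81 × 8.57×10⁻⁵ / 1.05×10⁻⁴ = 8.02 m/s
Converting: 8.02 m/s × 1.944 = 16 knots

16 knots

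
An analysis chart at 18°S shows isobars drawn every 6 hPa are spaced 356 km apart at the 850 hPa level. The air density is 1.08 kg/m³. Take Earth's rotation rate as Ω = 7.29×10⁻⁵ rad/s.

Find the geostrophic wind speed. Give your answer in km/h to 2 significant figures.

120 km/h

Coriolis parameter at 18°S:
f = 2Ω sin φ = 2 × 7.29×10⁻⁵ × sin 18° = 4.51×10⁻⁵ s⁻¹
Pressure gradient: |∂P/∂n| = 600 Pa / 356000 m = 1.69×10⁻³ Pa/m
Geostrophic balance (pressure-gradient force = Coriolis force):
V_g = (1/(fρ)) |∂P/∂n| = 1.69×10⁻³ / (4.51×10⁻⁵ × 1.08) = 34.6 m/s
Converting: 34.6 m/s × 3.6 = 120 km/h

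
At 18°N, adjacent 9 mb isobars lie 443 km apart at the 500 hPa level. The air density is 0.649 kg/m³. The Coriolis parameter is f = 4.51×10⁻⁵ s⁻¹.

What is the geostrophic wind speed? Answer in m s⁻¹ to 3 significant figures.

69.4 m s⁻¹

Pressure gradient: |∂P/∂n| = 900 Pa / 443000 m = 2.03×10⁻³ Pa/m
Geostrophic balance (pressure-gradient force = Coriolis force):
V_g = (1/(fρ)) |∂P/∂n| = 2.03×10⁻³ / (4.51×10⁻⁵ × 0.649) = 69.4 m/s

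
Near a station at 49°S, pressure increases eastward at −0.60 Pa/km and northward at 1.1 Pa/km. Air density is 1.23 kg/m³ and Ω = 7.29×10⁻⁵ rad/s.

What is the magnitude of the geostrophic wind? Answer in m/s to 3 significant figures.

Coriolis parameter at 49°S:
f = 2Ω sin φ = 2 × 7.29×10⁻⁵ × sin 49° = 1.10×10⁻⁴ s⁻¹
In the Southern Hemisphere f is negative: f = −1.10×10⁻⁴ s⁻¹.
Component geostrophic relations (x east, y north):
u_g = −(1/(fρ)) ∂P/∂y,  v_g = (1/(fρ)) ∂P/∂x
u_g = −(1.1×10⁻³)/(−1.10×10⁻⁴ × 1.23) = 8.13 m/s;  v_g = (−0.60×10⁻³)/(−1.10×10⁻⁴ × 1.23) = 4.43 m/s
|V_g| = √(u_g² + v_g²) = 9.26 m/s

9.26 m/s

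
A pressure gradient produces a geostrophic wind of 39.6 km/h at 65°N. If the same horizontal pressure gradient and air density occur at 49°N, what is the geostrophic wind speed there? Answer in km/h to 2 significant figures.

48 km/h

With the same pressure gradient and density, V_g ∝ 1/f ∝ 1/sin φ.
V₂ = V₁ · sin φ₁ / sin φ₂ = 39.6 × sin 65° / sin 49°
V₂ = 39.6 × 0.9063/0.7547 = 48 km/h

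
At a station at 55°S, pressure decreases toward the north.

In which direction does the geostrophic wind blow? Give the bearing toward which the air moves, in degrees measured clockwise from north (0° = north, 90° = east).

270°

The pressure-gradient force points toward the north (bearing 000°).
Geostrophic balance: in the Southern Hemisphere the Coriolis force deflects motion to the left, so the geostrophic wind blows 90° to the left of the pressure-gradient force (low pressure on the right).
Rotating 000° by 90° counterclockwise gives 270° — the wind blows toward the west.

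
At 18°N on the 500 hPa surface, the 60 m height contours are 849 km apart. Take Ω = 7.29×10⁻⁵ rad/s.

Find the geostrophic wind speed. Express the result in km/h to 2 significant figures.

55 km/h

Coriolis parameter at 18°N:
f = 2Ω sin φ = 2 × 7.29×10⁻⁵ × sin 18° = 4.51×10⁻⁵ s⁻¹
Height gradient: |∂Z/∂n| = 60 m / 849000 m = 7.07×10⁻⁵
On a pressure surface, geostrophic balance gives V_g = (g/f)|∂Z/∂n|:
V_g = 9.81 × 7.07×10⁻⁵ / 4.51×10⁻⁵ = 15.4 m/s
Converting: 15.4 m/s × 3.6 = 55 km/h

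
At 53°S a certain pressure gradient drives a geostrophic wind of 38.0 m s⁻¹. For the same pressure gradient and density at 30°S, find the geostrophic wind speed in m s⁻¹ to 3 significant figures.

With the same pressure gradient and density, V_g ∝ 1/f ∝ 1/sin φ.
V₂ = V₁ · sin φ₁ / sin φ₂ = 38.0 × sin 53° / sin 30°
V₂ = 38.0 × 0.7986/0.5000 = 60.7 m s⁻¹

60.7 m s⁻¹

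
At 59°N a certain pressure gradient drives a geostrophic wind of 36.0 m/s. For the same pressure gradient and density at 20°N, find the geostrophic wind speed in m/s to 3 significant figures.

With the same pressure gradient and density, V_g ∝ 1/f ∝ 1/sin φ.
V₂ = V₁ · sin φ₁ / sin φ₂ = 36.0 × sin 59° / sin 20°
V₂ = 36.0 × 0.8572/0.3420 = 90.2 m/s

90.2 m/s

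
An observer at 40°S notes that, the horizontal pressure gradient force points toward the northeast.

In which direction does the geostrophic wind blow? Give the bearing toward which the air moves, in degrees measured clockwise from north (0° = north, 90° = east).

The pressure-gradient force points toward the northeast (bearing 045°).
Geostrophic balance: in the Southern Hemisphere the Coriolis force deflects motion to the left, so the geostrophic wind blows 90° to the left of the pressure-gradient force (low pressure on the right).
Rotating 045° by 90° counterclockwise gives 315° — the wind blows toward the northwest.

315°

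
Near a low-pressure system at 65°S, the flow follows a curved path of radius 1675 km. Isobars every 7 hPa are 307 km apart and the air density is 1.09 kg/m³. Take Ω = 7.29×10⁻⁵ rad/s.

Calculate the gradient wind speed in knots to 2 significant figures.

Coriolis parameter at 65°S:
f = 2Ω sin φ = 2 × 7.29×10⁻⁵ × sin 65° = 1.32×10⁻⁴ s⁻¹
Pressure gradient: |∂P/∂n| = 700 Pa / 307000 m = 2.28×10⁻³ Pa/m
Geostrophic speed: V_g = |∂P/∂n|/(fρ) = 2.28×10⁻³/(1.32×10⁻⁴ × 1.09) = 15.8 m/s
Around a low, centrifugal force acts outward with Coriolis, so pressure-gradient force balances both:
(1/ρ)|∂P/∂n| = fV + V²/R  →  V² + fR·V − fR·V_g = 0
With fR = 1.32×10⁻⁴ × 1675×10³ m = 221 m/s:
V = [−fR + √((fR)² + 4 fR V_g)]/2 = [−221 + √(221² + 4×221×15.8)]/2 = 14.8 m/s
Subgeostrophic (V < V_g = 15.8 m/s), as expected around a low.
Converting: 14.8 m/s × 1.944 = 29 knots

29 knots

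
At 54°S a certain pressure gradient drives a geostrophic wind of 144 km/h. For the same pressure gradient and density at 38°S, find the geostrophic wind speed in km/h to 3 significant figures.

With the same pressure gradient and density, V_g ∝ 1/f ∝ 1/sin φ.
V₂ = V₁ · sin φ₁ / sin φ₂ = 144 × sin 54° / sin 38°
V₂ = 144 × 0.8090/0.6157 = 189 km/h

189 km/h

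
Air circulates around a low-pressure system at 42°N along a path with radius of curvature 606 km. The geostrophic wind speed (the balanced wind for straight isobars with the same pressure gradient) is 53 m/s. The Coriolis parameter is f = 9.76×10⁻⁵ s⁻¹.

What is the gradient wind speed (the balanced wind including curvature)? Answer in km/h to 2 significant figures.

Around a low, centrifugal force acts outward with Coriolis, so pressure-gradient force balances both:
(1/ρ)|∂P/∂n| = fV + V²/R  →  V² + fR·V − fR·V_g = 0
With fR = 9.76×10⁻⁵ × 606×10³ m = 59.1 m/s:
V = [−fR + √((fR)² + 4 fR V_g)]/2 = [−59.1 + √(59.1² + 4×59.1×53)]/2 = 33.7 m/s
Subgeostrophic (V < V_g = 53 m/s), as expected around a low.
Converting: 33.7 m/s × 3.6 = 120 km/h

120 km/h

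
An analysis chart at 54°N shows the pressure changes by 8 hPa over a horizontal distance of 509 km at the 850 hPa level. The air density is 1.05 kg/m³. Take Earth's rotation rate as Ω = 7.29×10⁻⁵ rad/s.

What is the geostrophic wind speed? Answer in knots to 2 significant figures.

Coriolis parameter at 54°N:
f = 2Ω sin φ = 2 × 7.29×10⁻⁵ × sin 54° = 1.18×10⁻⁴ s⁻¹
Pressure gradient: |∂P/∂n| = 800 Pa / 509000 m = 1.57×10⁻³ Pa/m
Geostrophic balance (pressure-gradient force = Coriolis force):
V_g = (1/(fρ)) |∂P/∂n| = 1.57×10⁻³ / (1.18×10⁻⁴ × 1.05) = 12.7 m/s
Converting: 12.7 m/s × 1.944 = 25 knots

25 knots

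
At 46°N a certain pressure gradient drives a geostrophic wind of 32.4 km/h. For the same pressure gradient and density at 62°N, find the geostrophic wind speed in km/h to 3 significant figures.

With the same pressure gradient and density, V_g ∝ 1/f ∝ 1/sin φ.
V₂ = V₁ · sin φ₁ / sin φ₂ = 32.4 × sin 46° / sin 62°
V₂ = 32.4 × 0.7193/0.8829 = 26.4 km/h

26.4 km/h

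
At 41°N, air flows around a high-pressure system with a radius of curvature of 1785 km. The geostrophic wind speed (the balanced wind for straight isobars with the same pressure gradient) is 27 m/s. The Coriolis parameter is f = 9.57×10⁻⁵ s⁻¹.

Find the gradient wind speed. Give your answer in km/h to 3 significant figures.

Around a high, pressure-gradient force acts outward with centrifugal, so Coriolis balances both:
fV = (1/ρ)|∂P/∂n| + V²/R  →  V² − fR·V + fR·V_g = 0
With fR = 9.57×10⁻⁵ × 1785×10³ m = 171 m/s:
V = [fR − √((fR)² − 4 fR V_g)]/2 = [171 − √(171² − 4×171×27)]/2 = 33.6 m/s
Supergeostrophic (V > V_g = 27 m/s), as expected around a high.
Converting: 33.6 m/s × 3.6 = 121 km/h

121 km/h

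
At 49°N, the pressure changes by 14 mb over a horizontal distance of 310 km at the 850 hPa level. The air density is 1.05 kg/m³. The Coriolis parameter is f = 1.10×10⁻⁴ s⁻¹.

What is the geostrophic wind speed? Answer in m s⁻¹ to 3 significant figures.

39.1 m s⁻¹

Pressure gradient: |∂P/∂n| = 1400 Pa / 310000 m = 4.52×10⁻³ Pa/m
Geostrophic balance (pressure-gradient force = Coriolis force):
V_g = (1/(fρ)) |∂P/∂n| = 4.52×10⁻³ / (1.10×10⁻⁴ × 1.05) = 39.1 m/s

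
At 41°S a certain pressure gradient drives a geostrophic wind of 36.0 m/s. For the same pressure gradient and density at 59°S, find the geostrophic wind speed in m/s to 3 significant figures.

27.6 m/s

With the same pressure gradient and density, V_g ∝ 1/f ∝ 1/sin φ.
V₂ = V₁ · sin φ₁ / sin φ₂ = 36.0 × sin 41° / sin 59°
V₂ = 36.0 × 0.6561/0.8572 = 27.6 m/s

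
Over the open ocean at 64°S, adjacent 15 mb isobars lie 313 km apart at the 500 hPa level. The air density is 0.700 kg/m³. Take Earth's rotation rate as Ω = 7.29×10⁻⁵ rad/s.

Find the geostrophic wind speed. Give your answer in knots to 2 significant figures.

100 knots

Coriolis parameter at 64°S:
f = 2Ω sin φ = 2 × 7.29×10⁻⁵ × sin 64° = 1.31×10⁻⁴ s⁻¹
Pressure gradient: |∂P/∂n| = 1500 Pa / 313000 m = 4.79×10⁻³ Pa/m
Geostrophic balance (pressure-gradient force = Coriolis force):
V_g = (1/(fρ)) |∂P/∂n| = 4.79×10⁻³ / (1.31×10⁻⁴ × 0.700) = 52.2 m/s
Converting: 52.2 m/s × 1.944 = 100 knots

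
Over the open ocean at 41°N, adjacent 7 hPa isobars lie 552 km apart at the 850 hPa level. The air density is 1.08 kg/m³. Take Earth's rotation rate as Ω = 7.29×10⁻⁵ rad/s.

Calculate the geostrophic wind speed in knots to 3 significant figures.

Coriolis parameter at 41°N:
f = 2Ω sin φ = 2 × 7.29×10⁻⁵ × sin 41° = 9.57×10⁻⁵ s⁻¹
Pressure gradient: |∂P/∂n| = 700 Pa / 552000 m = 1.27×10⁻³ Pa/m
Geostrophic balance (pressure-gradient force = Coriolis force):
V_g = (1/(fρ)) |∂P/∂n| = 1.27×10⁻³ / (9.57×10⁻⁵ × 1.08) = 12.3 m/s
Converting: 12.3 m/s × 1.944 = 23.9 knots

23.9 knots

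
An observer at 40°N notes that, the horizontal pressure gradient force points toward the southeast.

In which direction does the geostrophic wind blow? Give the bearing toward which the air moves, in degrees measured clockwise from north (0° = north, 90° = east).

225°

The pressure-gradient force points toward the southeast (bearing 135°).
Geostrophic balance: in the Northern Hemisphere the Coriolis force deflects motion to the right, so the geostrophic wind blows 90° to the right of the pressure-gradient force (low pressure on the left).
Rotating 135° by 90° clockwise gives 225° — the wind blows toward the southwest.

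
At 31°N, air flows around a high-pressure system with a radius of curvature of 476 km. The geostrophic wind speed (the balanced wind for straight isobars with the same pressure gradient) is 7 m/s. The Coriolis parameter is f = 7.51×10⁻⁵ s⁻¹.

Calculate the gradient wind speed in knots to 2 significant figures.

19 knots

Around a high, pressure-gradient force acts outward with centrifugal, so Coriolis balances both:
fV = (1/ρ)|∂P/∂n| + V²/R  →  V² − fR·V + fR·V_g = 0
With fR = 7.51×10⁻⁵ × 476×10³ m = 35.7 m/s:
V = [fR − √((fR)² − 4 fR V_g)]/2 = [35.7 − √(35.7² − 4×35.7×7)]/2 = 9.55 m/s
Supergeostrophic (V > V_g = 7 m/s), as expected around a high.
Converting: 9.55 m/s × 1.944 = 19 knots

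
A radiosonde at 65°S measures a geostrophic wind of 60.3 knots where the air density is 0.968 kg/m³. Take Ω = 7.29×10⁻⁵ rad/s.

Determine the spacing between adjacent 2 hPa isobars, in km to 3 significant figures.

50.4 km

Coriolis parameter at 65°S:
f = 2Ω sin φ = 2 × 7.29×10⁻⁵ × sin 65° = 1.32×10⁻⁴ s⁻¹
Wind speed in SI: 60.3 knots = 31.0 m/s
Geostrophic balance rearranged: |∂P/∂n| = f ρ V_g
|∂P/∂n| = 1.32×10⁻⁴ × 0.968 × 31.0 = 3.97×10⁻³ Pa/m
Isobar spacing: Δn = ΔP/|∂P/∂n| = 200 Pa / 3.97×10⁻³ Pa/m = 50404 m ≈ 50.4 km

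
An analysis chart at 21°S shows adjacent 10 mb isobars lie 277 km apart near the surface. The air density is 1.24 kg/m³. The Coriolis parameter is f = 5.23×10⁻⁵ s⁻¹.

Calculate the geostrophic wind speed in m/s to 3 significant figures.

Pressure gradient: |∂P/∂n| = 1000 Pa / 277000 m = 3.61×10⁻³ Pa/m
Geostrophic balance (pressure-gradient force = Coriolis force):
V_g = (1/(fρ)) |∂P/∂n| = 3.61×10⁻³ / (5.23×10⁻⁵ × 1.24) = 55.7 m/s

55.7 m/s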